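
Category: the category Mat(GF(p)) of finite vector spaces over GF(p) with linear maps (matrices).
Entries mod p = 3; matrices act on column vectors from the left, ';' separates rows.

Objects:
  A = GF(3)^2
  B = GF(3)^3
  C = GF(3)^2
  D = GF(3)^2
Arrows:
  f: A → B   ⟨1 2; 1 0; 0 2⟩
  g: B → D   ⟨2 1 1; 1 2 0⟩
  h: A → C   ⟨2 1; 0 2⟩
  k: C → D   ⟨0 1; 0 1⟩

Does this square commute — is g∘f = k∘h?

Path 1 = f;g:
  e0=[1,0] f→[1,1,0] g→[0,0]
  e1=[0,1] f→[2,0,2] g→[0,2]
  composite₁ = ⟨0 0; 0 2⟩
Path 2 = h;k:
  e0=[1,0] h→[2,0] k→[0,0]
  e1=[0,1] h→[1,2] k→[2,2]
  composite₂ = ⟨0 2; 0 2⟩
Equal? NO — does not commute

Answer: DOES NOT COMMUTE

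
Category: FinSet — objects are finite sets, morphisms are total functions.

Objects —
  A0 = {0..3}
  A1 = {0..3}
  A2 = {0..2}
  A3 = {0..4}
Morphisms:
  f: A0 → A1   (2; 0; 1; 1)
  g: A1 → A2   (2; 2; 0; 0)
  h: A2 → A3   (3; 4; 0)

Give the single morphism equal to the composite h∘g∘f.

Answer: (3; 0; 0; 0)

Work:
  0 f→2 g→0 h→3
  1 f→0 g→2 h→0
  2 f→1 g→2 h→0
  3 f→1 g→2 h→0
composite: (3; 0; 0; 0)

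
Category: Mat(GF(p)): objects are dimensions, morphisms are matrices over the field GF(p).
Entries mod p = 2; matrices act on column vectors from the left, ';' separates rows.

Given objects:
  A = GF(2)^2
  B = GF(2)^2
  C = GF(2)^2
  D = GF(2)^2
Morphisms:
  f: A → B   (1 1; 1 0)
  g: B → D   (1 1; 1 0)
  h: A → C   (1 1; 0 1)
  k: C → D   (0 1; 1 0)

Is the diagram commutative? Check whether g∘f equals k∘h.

Along f;g (path 1):
  e0=(1,0) f→(1,1) g→(0,1)
  e1=(0,1) f→(1,0) g→(1,1)
  ⟦path⟧₁ = (0 1; 1 1)
Along h;k (path 2):
  e0=(1,0) h→(1,0) k→(0,1)
  e1=(0,1) h→(1,1) k→(1,1)
  ⟦path⟧₂ = (0 1; 1 1)
Equal? equal; square commutes

Answer: COMMUTES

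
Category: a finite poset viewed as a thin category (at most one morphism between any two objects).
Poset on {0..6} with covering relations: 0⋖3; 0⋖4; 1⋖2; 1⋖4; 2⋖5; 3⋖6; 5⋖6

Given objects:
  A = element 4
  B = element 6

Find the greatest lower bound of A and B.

Answer: NO MEET EXISTS

Derivation:
Common predecessors of 4,6: {0,1}
  maximal lower bounds 0 and 1 are incomparable: neither 0≤1 nor 1≤0
→ no greatest lower bound exists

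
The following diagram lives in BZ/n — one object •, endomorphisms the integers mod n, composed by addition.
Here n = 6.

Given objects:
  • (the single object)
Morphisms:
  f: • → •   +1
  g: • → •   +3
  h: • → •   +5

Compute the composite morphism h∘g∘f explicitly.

  0 +1≡1 +3≡4 +5≡3  (mod 6)
result: +3

Answer: +3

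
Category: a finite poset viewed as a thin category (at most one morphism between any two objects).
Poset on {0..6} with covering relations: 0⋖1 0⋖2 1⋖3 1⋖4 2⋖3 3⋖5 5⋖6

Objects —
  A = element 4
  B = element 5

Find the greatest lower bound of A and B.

{x : x≤A ∧ x≤B} = {0,1}  (A=4, B=5)
  0 ≤ 1
  1 ≤ 1
glb = 1

Answer: A∧B = 1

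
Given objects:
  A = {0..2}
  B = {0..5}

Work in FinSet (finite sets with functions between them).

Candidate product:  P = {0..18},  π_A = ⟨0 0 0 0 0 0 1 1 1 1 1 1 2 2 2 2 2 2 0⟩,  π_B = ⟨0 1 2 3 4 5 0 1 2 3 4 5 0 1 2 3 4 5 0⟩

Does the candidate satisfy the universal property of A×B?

Answer: NOT A VALID PRODUCT — |P|=19 ≠ |A|·|B|=18

Trace:
|A|·|B| = 3·6 = 18;  |P| = 19
  → cardinalities differ; no bijection possible.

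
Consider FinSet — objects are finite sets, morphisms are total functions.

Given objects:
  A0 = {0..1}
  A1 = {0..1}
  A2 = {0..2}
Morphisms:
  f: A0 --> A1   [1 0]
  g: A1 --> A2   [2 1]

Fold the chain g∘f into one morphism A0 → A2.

  0 f-->1 g-->1
  1 f-->0 g-->2
result: [1 2]

Answer: [1 2]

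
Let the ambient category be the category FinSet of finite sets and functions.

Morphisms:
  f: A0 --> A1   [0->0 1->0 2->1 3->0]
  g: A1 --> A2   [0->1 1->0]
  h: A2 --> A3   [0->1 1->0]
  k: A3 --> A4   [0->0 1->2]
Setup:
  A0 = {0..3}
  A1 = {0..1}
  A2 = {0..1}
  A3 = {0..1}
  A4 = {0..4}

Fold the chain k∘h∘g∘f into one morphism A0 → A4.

Answer: [0->0 1->0 2->2 3->0]

Derivation:
  0 f-->0 g-->1 h-->0 k-->0
  1 f-->0 g-->1 h-->0 k-->0
  2 f-->1 g-->0 h-->1 k-->2
  3 f-->0 g-->1 h-->0 k-->0
composite: [0->0 1->0 2->2 3->0]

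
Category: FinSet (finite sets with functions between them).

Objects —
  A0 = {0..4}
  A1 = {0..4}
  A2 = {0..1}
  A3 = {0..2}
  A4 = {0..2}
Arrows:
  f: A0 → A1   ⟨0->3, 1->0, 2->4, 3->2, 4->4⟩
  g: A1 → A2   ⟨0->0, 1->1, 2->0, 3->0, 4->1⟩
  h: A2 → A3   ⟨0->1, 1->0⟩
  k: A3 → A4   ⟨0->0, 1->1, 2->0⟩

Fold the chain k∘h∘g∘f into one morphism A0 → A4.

  0 f→3 g→0 h→1 k→1
  1 f→0 g→0 h→1 k→1
  2 f→4 g→1 h→0 k→0
  3 f→2 g→0 h→1 k→1
  4 f→4 g→1 h→0 k→0
composite: ⟨0->1, 1->1, 2->0, 3->1, 4->0⟩

Answer: ⟨0->1, 1->1, 2->0, 3->1, 4->0⟩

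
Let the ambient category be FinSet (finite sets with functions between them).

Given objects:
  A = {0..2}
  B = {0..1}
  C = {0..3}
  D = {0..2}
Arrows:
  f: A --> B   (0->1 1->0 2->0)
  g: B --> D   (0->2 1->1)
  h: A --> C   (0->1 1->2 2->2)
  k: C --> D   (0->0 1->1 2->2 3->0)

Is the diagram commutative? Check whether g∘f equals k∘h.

Answer: COMMUTES

Derivation:
1) trace f;g:
  0 f-->1 g-->1
  1 f-->0 g-->2
  2 f-->0 g-->2
  composite₁ = (0->1 1->2 2->2)
2) trace h;k:
  0 h-->1 k-->1
  1 h-->2 k-->2
  2 h-->2 k-->2
  composite₂ = (0->1 1->2 2->2)
Equal? YES — commutes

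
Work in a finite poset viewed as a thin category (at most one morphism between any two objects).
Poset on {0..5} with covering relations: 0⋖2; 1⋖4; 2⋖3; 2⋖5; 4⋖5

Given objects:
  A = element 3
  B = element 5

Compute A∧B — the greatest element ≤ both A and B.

Common predecessors of 3,5: {0,2}
  0 ⊑ 2
  2 ⊑ 2
glb = 2

Answer: A∧B = 2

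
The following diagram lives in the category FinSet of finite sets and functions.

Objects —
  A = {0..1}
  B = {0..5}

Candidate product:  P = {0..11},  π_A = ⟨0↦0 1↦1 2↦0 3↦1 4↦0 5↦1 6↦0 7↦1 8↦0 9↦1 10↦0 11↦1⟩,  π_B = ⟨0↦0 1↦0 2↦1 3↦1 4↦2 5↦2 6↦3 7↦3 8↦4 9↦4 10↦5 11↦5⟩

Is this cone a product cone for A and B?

Answer: VALID PRODUCT

Derivation:
|A|·|B| = 2·6 = 12;  |P| = 12
Check the pairing map k ↦ (π_A(k), π_B(k)):
  0 ↦ (0,0)
  1 ↦ (1,0)
  2 ↦ (0,1)
  3 ↦ (1,1)
  4 ↦ (0,2)
  5 ↦ (1,2)
  6 ↦ (0,3)
  7 ↦ (1,3)
  8 ↦ (0,4)
  9 ↦ (1,4)
  10 ↦ (0,5)
  11 ↦ (1,5)
distinct pairs in image: 12 / 12 needed
  → bijection onto A×B; projections well-typed.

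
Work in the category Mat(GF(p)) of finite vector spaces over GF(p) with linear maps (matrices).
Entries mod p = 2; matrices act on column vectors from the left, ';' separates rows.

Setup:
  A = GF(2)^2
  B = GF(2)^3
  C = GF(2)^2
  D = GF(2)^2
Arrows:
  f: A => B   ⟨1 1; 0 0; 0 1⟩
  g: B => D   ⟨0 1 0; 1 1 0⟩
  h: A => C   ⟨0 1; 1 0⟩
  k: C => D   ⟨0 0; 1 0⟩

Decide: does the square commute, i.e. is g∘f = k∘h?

Answer: DOES NOT COMMUTE

Derivation:
Path 1 = f;g:
  e0=⟨1,0⟩ f=>⟨1,0,0⟩ g=>⟨0,1⟩
  e1=⟨0,1⟩ f=>⟨1,0,1⟩ g=>⟨0,1⟩
  composite₁ = ⟨0 0; 1 1⟩
Path 2 = h;k:
  e0=⟨1,0⟩ h=>⟨0,1⟩ k=>⟨0,0⟩
  e1=⟨0,1⟩ h=>⟨1,0⟩ k=>⟨0,1⟩
  composite₂ = ⟨0 0; 0 1⟩
Equal? NO — does not commute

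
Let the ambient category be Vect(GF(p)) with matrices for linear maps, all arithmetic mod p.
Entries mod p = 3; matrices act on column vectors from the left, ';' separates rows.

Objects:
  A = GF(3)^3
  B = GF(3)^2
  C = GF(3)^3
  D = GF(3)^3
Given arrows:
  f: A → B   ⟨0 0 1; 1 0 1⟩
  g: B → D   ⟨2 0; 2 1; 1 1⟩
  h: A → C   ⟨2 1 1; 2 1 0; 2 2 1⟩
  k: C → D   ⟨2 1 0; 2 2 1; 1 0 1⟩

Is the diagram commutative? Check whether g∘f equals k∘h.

Answer: COMMUTES

Derivation:
Along f;g (path 1):
  e0=[1,0,0] f→[0,1] g→[0,1,1]
  e1=[0,1,0] f→[0,0] g→[0,0,0]
  e2=[0,0,1] f→[1,1] g→[2,0,2]
  result₁ = ⟨0 0 2; 1 0 0; 1 0 2⟩
Along h;k (path 2):
  e0=[1,0,0] h→[2,2,2] k→[0,1,1]
  e1=[0,1,0] h→[1,1,2] k→[0,0,0]
  e2=[0,0,1] h→[1,0,1] k→[2,0,2]
  result₂ = ⟨0 0 2; 1 0 0; 1 0 2⟩
Equal? same morphism ✓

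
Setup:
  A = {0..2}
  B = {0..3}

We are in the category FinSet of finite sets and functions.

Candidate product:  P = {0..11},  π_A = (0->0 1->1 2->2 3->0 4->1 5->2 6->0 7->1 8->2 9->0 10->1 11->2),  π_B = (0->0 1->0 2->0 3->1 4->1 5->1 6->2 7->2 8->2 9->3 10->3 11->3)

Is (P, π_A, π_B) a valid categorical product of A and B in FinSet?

Answer: VALID PRODUCT

Trace:
|A|·|B| = 3·4 = 12;  |P| = 12
Check the pairing map k ↦ (π_A(k), π_B(k)):
  0 -> (0,0)
  1 -> (1,0)
  2 -> (2,0)
  3 -> (0,1)
  4 -> (1,1)
  5 -> (2,1)
  6 -> (0,2)
  7 -> (1,2)
  8 -> (2,2)
  9 -> (0,3)
  10 -> (1,3)
  11 -> (2,3)
distinct pairs in image: 12 / 12 needed
  → bijection onto A×B; projections well-typed.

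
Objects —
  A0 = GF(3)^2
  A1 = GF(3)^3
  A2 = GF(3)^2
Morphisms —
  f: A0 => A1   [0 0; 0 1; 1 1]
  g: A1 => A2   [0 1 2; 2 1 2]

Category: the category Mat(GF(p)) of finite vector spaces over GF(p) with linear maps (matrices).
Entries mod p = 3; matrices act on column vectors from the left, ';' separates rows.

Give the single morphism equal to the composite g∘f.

Answer: [2 0; 2 0]

Work:
  e0=⟨1,0⟩ f=>⟨0,0,1⟩ g=>⟨2,2⟩
  e1=⟨0,1⟩ f=>⟨0,1,1⟩ g=>⟨0,0⟩
result: [2 0; 2 0]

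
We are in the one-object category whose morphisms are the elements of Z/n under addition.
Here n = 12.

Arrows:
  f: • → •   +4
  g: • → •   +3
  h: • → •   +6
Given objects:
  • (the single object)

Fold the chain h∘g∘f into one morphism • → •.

  0 +4≡4 +3≡7 +6≡1  (mod 12)
⟦path⟧: +1

Answer: +1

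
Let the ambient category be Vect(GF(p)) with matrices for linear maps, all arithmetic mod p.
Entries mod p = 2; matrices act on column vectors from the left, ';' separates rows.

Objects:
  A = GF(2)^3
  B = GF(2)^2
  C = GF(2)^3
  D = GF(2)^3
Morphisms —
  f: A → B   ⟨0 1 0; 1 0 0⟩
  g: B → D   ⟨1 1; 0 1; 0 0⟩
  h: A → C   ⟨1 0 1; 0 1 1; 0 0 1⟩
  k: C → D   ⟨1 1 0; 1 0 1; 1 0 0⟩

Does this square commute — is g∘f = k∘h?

Path 1 = f;g:
  e0=[1,0,0] f→[0,1] g→[1,1,0]
  e1=[0,1,0] f→[1,0] g→[1,0,0]
  e2=[0,0,1] f→[0,0] g→[0,0,0]
  composite₁ = ⟨1 1 0; 1 0 0; 0 0 0⟩
Path 2 = h;k:
  e0=[1,0,0] h→[1,0,0] k→[1,1,1]
  e1=[0,1,0] h→[0,1,0] k→[1,0,0]
  e2=[0,0,1] h→[1,1,1] k→[0,0,1]
  composite₂ = ⟨1 1 0; 1 0 0; 1 0 1⟩
Equal? differ; not commutative

Answer: DOES NOT COMMUTE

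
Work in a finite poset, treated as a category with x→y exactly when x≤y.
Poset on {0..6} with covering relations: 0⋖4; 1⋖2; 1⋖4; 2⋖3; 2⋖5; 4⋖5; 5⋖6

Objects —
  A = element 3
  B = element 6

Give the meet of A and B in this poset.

Answer: A∧B = 2

Work:
{x : x≤A ∧ x≤B} = {1,2}  (A=3, B=6)
  1 ≤ 2
  2 ≤ 2
glb = 2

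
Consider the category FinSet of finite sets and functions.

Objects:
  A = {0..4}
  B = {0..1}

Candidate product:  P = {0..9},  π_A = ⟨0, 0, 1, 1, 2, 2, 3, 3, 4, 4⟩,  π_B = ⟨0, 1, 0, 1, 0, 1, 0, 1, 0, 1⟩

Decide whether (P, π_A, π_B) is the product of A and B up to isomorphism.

Answer: VALID PRODUCT

Derivation:
|A|·|B| = 5·2 = 10;  |P| = 10
Check the pairing map k ↦ (π_A(k), π_B(k)):
  0 -> (0,0)
  1 -> (0,1)
  2 -> (1,0)
  3 -> (1,1)
  4 -> (2,0)
  5 -> (2,1)
  6 -> (3,0)
  7 -> (3,1)
  8 -> (4,0)
  9 -> (4,1)
distinct pairs in image: 10 / 10 needed
  → bijection onto A×B; projections well-typed.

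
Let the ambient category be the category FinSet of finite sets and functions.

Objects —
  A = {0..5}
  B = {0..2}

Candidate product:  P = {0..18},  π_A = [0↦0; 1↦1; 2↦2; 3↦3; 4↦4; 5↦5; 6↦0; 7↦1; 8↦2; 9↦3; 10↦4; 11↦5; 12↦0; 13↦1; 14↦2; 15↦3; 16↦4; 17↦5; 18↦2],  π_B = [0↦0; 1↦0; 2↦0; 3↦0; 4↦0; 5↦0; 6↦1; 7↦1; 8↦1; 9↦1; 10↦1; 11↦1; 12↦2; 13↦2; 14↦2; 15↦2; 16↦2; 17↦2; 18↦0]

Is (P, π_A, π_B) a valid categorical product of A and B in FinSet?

Answer: NOT A VALID PRODUCT — |P|=19 ≠ |A|·|B|=18

Work:
|A|·|B| = 6·3 = 18;  |P| = 19
  → cardinalities differ; no bijection possible.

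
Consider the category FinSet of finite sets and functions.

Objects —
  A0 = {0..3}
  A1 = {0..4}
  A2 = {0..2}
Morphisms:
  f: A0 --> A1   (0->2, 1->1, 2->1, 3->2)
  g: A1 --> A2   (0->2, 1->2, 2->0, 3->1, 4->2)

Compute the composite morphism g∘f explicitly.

Answer: (0->0, 1->2, 2->2, 3->0)

Trace:
  0 f-->2 g-->0
  1 f-->1 g-->2
  2 f-->1 g-->2
  3 f-->2 g-->0
composite: (0->0, 1->2, 2->2, 3->0)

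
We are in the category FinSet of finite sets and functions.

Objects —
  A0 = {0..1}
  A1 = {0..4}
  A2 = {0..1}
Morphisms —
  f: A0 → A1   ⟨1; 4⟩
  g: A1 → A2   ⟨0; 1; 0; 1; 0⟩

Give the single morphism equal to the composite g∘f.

Answer: ⟨1; 0⟩

Derivation:
  0 f→1 g→1
  1 f→4 g→0
result: ⟨1; 0⟩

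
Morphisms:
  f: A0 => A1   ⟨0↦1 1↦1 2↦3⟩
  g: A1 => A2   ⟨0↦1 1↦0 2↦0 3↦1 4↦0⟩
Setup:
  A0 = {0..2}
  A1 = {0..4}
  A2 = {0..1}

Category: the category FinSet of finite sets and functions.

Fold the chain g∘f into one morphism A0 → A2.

  0 f=>1 g=>0
  1 f=>1 g=>0
  2 f=>3 g=>1
result: ⟨0↦0 1↦0 2↦1⟩

Answer: ⟨0↦0 1↦0 2↦1⟩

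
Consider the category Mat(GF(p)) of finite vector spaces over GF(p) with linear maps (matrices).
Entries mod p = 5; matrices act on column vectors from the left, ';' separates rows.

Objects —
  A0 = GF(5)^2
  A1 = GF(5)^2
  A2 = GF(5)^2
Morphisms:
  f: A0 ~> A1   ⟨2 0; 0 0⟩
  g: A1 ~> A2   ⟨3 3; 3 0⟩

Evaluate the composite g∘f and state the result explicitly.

  e0=⟨1,0⟩ f~>⟨2,0⟩ g~>⟨1,1⟩
  e1=⟨0,1⟩ f~>⟨0,0⟩ g~>⟨0,0⟩
⟦path⟧: ⟨1 0; 1 0⟩

Answer: ⟨1 0; 1 0⟩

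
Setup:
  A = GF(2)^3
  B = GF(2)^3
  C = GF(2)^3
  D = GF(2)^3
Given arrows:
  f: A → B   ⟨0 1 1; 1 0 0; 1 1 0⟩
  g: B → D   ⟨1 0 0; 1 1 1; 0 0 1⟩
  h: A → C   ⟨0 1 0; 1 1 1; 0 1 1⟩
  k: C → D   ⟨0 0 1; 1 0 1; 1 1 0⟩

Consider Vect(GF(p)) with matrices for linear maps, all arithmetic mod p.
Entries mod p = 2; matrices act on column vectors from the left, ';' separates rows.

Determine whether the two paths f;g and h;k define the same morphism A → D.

Answer: DOES NOT COMMUTE

Work:
Along f;g (path 1):
  e0=[1,0,0] f→[0,1,1] g→[0,0,1]
  e1=[0,1,0] f→[1,0,1] g→[1,0,1]
  e2=[0,0,1] f→[1,0,0] g→[1,1,0]
  result₁ = ⟨0 1 1; 0 0 1; 1 1 0⟩
Along h;k (path 2):
  e0=[1,0,0] h→[0,1,0] k→[0,0,1]
  e1=[0,1,0] h→[1,1,1] k→[1,0,0]
  e2=[0,0,1] h→[0,1,1] k→[1,1,1]
  result₂ = ⟨0 1 1; 0 0 1; 1 0 1⟩
Equal? differ; not commutative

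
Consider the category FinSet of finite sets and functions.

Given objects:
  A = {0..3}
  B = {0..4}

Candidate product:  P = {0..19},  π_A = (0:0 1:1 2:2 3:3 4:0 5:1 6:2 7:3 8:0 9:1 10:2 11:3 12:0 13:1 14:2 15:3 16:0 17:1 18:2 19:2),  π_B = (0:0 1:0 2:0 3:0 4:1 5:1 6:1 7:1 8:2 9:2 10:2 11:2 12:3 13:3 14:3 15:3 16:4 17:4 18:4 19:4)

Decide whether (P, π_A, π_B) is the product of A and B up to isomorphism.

|A|·|B| = 4·5 = 20;  |P| = 20
Check the pairing map k ↦ (π_A(k), π_B(k)):
  0 : (0,0)
  1 : (1,0)
  2 : (2,0)
  3 : (3,0)
  4 : (0,1)
  5 : (1,1)
  6 : (2,1)
  7 : (3,1)
  8 : (0,2)
  9 : (1,2)
  10 : (2,2)
  11 : (3,2)
  12 : (0,3)
  13 : (1,3)
  14 : (2,3)
  15 : (3,3)
  16 : (0,4)
  17 : (1,4)
  18 : (2,4)
  19 : (2,4)  ✗ repeats pair of k=18
distinct pairs in image: 19 / 20 needed
  → (2,4) hit at k=18 and k=19

Answer: NOT A VALID PRODUCT — duplicate pair at indices 18,19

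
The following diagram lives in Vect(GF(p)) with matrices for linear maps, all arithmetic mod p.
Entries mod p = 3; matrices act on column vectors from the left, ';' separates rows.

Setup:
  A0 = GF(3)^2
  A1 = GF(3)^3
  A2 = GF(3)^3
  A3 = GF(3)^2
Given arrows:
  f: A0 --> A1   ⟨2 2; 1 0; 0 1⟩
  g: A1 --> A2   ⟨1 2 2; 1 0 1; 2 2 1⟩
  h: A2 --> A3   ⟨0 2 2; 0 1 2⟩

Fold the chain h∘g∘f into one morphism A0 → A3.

  e0=⟨1,0⟩ f-->⟨2,1,0⟩ g-->⟨1,2,0⟩ h-->⟨1,2⟩
  e1=⟨0,1⟩ f-->⟨2,0,1⟩ g-->⟨1,0,2⟩ h-->⟨1,1⟩
composite: ⟨1 1; 2 1⟩

Answer: ⟨1 1; 2 1⟩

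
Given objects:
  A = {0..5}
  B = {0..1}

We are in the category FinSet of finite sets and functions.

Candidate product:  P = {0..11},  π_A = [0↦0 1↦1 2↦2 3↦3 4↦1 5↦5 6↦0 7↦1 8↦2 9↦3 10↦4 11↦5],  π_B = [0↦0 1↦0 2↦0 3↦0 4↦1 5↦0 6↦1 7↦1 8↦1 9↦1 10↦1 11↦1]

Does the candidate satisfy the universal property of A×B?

|A|·|B| = 6·2 = 12;  |P| = 12
Check the pairing map k ↦ (π_A(k), π_B(k)):
  0 ↦ (0,0)
  1 ↦ (1,0)
  2 ↦ (2,0)
  3 ↦ (3,0)
  4 ↦ (1,1)
  5 ↦ (5,0)
  6 ↦ (0,1)
  7 ↦ (1,1)  ✗ repeats pair of k=4
  8 ↦ (2,1)
  9 ↦ (3,1)
  10 ↦ (4,1)
  11 ↦ (5,1)
distinct pairs in image: 11 / 12 needed
  → (1,1) hit at k=4 and k=7

Answer: NOT A VALID PRODUCT — duplicate pair at indices 7,4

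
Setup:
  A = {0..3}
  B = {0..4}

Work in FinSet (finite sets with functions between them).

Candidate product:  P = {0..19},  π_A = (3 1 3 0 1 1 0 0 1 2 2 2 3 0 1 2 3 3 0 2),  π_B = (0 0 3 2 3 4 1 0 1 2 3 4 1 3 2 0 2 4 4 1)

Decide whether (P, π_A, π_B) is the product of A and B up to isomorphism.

|A|·|B| = 4·5 = 20;  |P| = 20
Check the pairing map k ↦ (π_A(k), π_B(k)):
  0 -> (3,0)
  1 -> (1,0)
  2 -> (3,3)
  3 -> (0,2)
  4 -> (1,3)
  5 -> (1,4)
  6 -> (0,1)
  7 -> (0,0)
  8 -> (1,1)
  9 -> (2,2)
  10 -> (2,3)
  11 -> (2,4)
  12 -> (3,1)
  13 -> (0,3)
  14 -> (1,2)
  15 -> (2,0)
  16 -> (3,2)
  17 -> (3,4)
  18 -> (0,4)
  19 -> (2,1)
distinct pairs in image: 20 / 20 needed
  → bijection onto A×B; projections well-typed.

Answer: VALID PRODUCT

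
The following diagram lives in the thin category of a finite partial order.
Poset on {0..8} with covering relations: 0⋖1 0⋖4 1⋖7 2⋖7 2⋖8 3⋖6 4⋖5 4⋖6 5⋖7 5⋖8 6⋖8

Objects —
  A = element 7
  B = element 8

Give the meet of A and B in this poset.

Answer: NO MEET EXISTS

Work:
Lower bounds of A=7 and B=8: {0,2,4,5}
  maximal lower bounds 2 and 5 are incomparable: neither 2≤5 nor 5≤2
→ no greatest lower bound exists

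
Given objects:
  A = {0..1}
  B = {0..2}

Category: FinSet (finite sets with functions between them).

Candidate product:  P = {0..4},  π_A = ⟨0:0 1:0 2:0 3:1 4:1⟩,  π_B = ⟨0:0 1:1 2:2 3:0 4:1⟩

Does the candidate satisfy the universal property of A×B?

|A|·|B| = 2·3 = 6;  |P| = 5
  → cardinalities differ; no bijection possible.

Answer: NOT A VALID PRODUCT — |P|=5 ≠ |A|·|B|=6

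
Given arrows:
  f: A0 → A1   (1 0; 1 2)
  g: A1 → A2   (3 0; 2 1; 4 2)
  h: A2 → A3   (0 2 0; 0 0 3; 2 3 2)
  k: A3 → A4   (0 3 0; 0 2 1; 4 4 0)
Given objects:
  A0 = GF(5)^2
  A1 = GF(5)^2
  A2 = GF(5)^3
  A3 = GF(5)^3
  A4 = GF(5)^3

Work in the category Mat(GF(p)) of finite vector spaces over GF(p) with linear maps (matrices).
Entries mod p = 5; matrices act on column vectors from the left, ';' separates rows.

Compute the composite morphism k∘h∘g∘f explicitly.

  e0=⟨1,0⟩ f→⟨1,1⟩ g→⟨3,3,1⟩ h→⟨1,3,2⟩ k→⟨4,3,1⟩
  e1=⟨0,1⟩ f→⟨0,2⟩ g→⟨0,2,4⟩ h→⟨4,2,4⟩ k→⟨1,3,4⟩
result: (4 1; 3 3; 1 4)

Answer: (4 1; 3 3; 1 4)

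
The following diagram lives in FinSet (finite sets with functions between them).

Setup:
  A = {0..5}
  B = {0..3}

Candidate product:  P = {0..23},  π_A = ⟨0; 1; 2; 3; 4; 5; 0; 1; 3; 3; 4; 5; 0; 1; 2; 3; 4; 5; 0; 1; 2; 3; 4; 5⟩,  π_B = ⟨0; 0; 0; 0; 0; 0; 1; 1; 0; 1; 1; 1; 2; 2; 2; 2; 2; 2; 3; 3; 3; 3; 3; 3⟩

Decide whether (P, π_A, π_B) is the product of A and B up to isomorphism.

|A|·|B| = 6·4 = 24;  |P| = 24
Check the pairing map k ↦ (π_A(k), π_B(k)):
  0 : (0,0)
  1 : (1,0)
  2 : (2,0)
  3 : (3,0)
  4 : (4,0)
  5 : (5,0)
  6 : (0,1)
  7 : (1,1)
  8 : (3,0)  ✗ repeats pair of k=3
  9 : (3,1)
  10 : (4,1)
  11 : (5,1)
  12 : (0,2)
  13 : (1,2)
  14 : (2,2)
  15 : (3,2)
  16 : (4,2)
  17 : (5,2)
  18 : (0,3)
  19 : (1,3)
  20 : (2,3)
  21 : (3,3)
  22 : (4,3)
  23 : (5,3)
distinct pairs in image: 23 / 24 needed
  → (3,0) hit at k=3 and k=8

Answer: NOT A VALID PRODUCT — duplicate pair at indices 3,8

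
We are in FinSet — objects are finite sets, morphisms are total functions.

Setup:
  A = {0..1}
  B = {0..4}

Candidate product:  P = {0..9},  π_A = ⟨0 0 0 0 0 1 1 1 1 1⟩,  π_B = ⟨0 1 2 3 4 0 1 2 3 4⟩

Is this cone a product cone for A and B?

|A|·|B| = 2·5 = 10;  |P| = 10
Check the pairing map k ↦ (π_A(k), π_B(k)):
  0 -> (0,0)
  1 -> (0,1)
  2 -> (0,2)
  3 -> (0,3)
  4 -> (0,4)
  5 -> (1,0)
  6 -> (1,1)
  7 -> (1,2)
  8 -> (1,3)
  9 -> (1,4)
distinct pairs in image: 10 / 10 needed
  → bijection onto A×B; projections well-typed.

Answer: VALID PRODUCT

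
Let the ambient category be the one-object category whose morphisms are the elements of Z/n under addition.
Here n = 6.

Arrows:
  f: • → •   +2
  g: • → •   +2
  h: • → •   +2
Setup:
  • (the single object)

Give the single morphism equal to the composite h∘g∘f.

Answer: +0

Work:
  0 +2≡2 +2≡4 +2≡0  (mod 6)
⟦path⟧: +0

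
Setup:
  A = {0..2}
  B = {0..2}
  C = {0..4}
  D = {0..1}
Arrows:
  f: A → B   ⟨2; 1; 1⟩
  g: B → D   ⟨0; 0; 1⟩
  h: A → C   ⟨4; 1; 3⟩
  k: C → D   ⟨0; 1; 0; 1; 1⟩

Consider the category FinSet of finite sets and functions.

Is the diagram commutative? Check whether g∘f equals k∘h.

Answer: DOES NOT COMMUTE

Trace:
Path 1 = f;g:
  0 f→2 g→1
  1 f→1 g→0
  2 f→1 g→0
  ⟦path⟧₁ = ⟨1; 0; 0⟩
Path 2 = h;k:
  0 h→4 k→1
  1 h→1 k→1
  2 h→3 k→1
  ⟦path⟧₂ = ⟨1; 1; 1⟩
Equal? NO — does not commute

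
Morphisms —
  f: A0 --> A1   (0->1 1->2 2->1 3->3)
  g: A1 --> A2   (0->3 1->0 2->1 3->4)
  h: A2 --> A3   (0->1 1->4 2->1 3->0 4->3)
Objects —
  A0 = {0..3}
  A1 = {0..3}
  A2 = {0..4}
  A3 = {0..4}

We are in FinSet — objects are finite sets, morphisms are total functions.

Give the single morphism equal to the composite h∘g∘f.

  0 f-->1 g-->0 h-->1
  1 f-->2 g-->1 h-->4
  2 f-->1 g-->0 h-->1
  3 f-->3 g-->4 h-->3
result: (0->1 1->4 2->1 3->3)

Answer: (0->1 1->4 2->1 3->3)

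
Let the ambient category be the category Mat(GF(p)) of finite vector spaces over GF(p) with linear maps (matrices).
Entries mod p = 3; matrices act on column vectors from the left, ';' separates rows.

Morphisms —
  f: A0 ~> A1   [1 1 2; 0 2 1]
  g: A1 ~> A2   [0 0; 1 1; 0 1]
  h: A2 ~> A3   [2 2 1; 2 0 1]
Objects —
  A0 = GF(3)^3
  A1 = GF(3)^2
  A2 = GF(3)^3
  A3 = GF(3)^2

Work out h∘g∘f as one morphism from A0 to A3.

  e0=(1,0,0) f~>(1,0) g~>(0,1,0) h~>(2,0)
  e1=(0,1,0) f~>(1,2) g~>(0,0,2) h~>(2,2)
  e2=(0,0,1) f~>(2,1) g~>(0,0,1) h~>(1,1)
⟦path⟧: [2 2 1; 0 2 1]

Answer: [2 2 1; 0 2 1]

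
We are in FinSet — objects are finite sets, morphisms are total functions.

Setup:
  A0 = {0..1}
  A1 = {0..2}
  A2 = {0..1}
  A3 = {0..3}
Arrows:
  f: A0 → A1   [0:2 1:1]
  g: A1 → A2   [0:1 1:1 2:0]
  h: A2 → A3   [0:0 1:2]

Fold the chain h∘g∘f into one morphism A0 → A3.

  0 f→2 g→0 h→0
  1 f→1 g→1 h→2
composite: [0:0 1:2]

Answer: [0:0 1:2]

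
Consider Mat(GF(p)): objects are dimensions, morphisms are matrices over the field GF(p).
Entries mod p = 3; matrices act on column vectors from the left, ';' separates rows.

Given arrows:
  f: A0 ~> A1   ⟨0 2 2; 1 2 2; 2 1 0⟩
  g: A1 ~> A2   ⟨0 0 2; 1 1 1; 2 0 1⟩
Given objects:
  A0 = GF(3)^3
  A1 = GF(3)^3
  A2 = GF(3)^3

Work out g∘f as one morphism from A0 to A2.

Answer: ⟨1 2 0; 0 2 1; 2 2 1⟩

Work:
  e0=[1,0,0] f~>[0,1,2] g~>[1,0,2]
  e1=[0,1,0] f~>[2,2,1] g~>[2,2,2]
  e2=[0,0,1] f~>[2,2,0] g~>[0,1,1]
composite: ⟨1 2 0; 0 2 1; 2 2 1⟩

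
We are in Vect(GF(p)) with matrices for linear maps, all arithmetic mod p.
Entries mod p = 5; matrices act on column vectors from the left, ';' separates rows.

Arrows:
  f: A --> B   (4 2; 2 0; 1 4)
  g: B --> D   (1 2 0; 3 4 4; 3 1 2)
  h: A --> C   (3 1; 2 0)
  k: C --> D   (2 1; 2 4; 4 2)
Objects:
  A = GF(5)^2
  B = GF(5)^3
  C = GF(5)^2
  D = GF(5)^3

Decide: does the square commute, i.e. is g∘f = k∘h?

Path 1 = f;g:
  e0=⟨1,0⟩ f-->⟨4,2,1⟩ g-->⟨3,4,1⟩
  e1=⟨0,1⟩ f-->⟨2,0,4⟩ g-->⟨2,2,4⟩
  result₁ = (3 2; 4 2; 1 4)
Path 2 = h;k:
  e0=⟨1,0⟩ h-->⟨3,2⟩ k-->⟨3,4,1⟩
  e1=⟨0,1⟩ h-->⟨1,0⟩ k-->⟨2,2,4⟩
  result₂ = (3 2; 4 2; 1 4)
Equal? same morphism ✓

Answer: COMMUTES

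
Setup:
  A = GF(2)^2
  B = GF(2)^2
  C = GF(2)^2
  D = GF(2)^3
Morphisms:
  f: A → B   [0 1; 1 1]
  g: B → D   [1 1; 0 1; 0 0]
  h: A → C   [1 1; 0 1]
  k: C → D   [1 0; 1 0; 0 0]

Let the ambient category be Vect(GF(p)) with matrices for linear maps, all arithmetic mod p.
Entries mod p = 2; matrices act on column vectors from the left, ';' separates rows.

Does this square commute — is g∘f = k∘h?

Along f;g (path 1):
  e0=(1,0) f→(0,1) g→(1,1,0)
  e1=(0,1) f→(1,1) g→(0,1,0)
  composite₁ = [1 0; 1 1; 0 0]
Along h;k (path 2):
  e0=(1,0) h→(1,0) k→(1,1,0)
  e1=(0,1) h→(1,1) k→(1,1,0)
  composite₂ = [1 1; 1 1; 0 0]
Equal? distinct morphisms ✗

Answer: DOES NOT COMMUTE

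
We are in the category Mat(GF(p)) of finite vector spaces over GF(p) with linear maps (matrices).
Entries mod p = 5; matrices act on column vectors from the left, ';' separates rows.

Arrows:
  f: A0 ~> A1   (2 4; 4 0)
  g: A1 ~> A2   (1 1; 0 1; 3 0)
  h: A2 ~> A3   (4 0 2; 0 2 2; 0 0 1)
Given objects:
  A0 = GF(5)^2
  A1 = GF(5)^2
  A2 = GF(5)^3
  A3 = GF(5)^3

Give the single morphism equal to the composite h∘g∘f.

  e0=⟨1,0⟩ f~>⟨2,4⟩ g~>⟨1,4,1⟩ h~>⟨1,0,1⟩
  e1=⟨0,1⟩ f~>⟨4,0⟩ g~>⟨4,0,2⟩ h~>⟨0,4,2⟩
⟦path⟧: (1 0; 0 4; 1 2)

Answer: (1 0; 0 4; 1 2)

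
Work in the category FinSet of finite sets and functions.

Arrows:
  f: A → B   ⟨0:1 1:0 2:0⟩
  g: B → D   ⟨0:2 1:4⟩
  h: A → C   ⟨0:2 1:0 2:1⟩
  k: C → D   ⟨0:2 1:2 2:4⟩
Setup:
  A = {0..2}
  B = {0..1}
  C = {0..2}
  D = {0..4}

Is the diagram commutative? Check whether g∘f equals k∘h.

Answer: COMMUTES

Work:
Along f;g (path 1):
  0 f→1 g→4
  1 f→0 g→2
  2 f→0 g→2
  composite₁ = ⟨0:4 1:2 2:2⟩
Along h;k (path 2):
  0 h→2 k→4
  1 h→0 k→2
  2 h→1 k→2
  composite₂ = ⟨0:4 1:2 2:2⟩
Equal? same morphism ✓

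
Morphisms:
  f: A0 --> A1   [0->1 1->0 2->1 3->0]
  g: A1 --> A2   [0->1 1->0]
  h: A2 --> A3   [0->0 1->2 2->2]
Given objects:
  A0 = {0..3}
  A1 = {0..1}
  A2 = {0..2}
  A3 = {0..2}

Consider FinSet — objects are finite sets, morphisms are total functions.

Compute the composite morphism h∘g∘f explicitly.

  0 f-->1 g-->0 h-->0
  1 f-->0 g-->1 h-->2
  2 f-->1 g-->0 h-->0
  3 f-->0 g-->1 h-->2
result: [0->0 1->2 2->0 3->2]

Answer: [0->0 1->2 2->0 3->2]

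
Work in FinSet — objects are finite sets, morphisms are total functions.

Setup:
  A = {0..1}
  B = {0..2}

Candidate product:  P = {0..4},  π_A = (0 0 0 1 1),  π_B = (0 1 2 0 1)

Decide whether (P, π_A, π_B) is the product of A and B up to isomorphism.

|A|·|B| = 2·3 = 6;  |P| = 5
  → cardinalities differ; no bijection possible.

Answer: NOT A VALID PRODUCT — |P|=5 ≠ |A|·|B|=6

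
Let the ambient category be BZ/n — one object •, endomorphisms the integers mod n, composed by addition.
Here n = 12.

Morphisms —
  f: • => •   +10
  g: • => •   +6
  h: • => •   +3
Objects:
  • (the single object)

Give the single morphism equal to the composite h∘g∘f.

Answer: +7

Work:
  0 +10≡10 +6≡4 +3≡7  (mod 12)
result: +7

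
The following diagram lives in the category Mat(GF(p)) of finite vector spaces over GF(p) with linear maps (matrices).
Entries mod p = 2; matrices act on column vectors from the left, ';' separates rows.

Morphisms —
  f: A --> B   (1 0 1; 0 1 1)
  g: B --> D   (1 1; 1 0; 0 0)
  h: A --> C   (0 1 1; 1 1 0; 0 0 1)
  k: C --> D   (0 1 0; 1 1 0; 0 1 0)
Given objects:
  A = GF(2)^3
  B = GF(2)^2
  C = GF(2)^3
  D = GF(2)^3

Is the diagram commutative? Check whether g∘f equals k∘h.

Answer: DOES NOT COMMUTE

Derivation:
Along f;g (path 1):
  e0=⟨1,0,0⟩ f-->⟨1,0⟩ g-->⟨1,1,0⟩
  e1=⟨0,1,0⟩ f-->⟨0,1⟩ g-->⟨1,0,0⟩
  e2=⟨0,0,1⟩ f-->⟨1,1⟩ g-->⟨0,1,0⟩
  result₁ = (1 1 0; 1 0 1; 0 0 0)
Along h;k (path 2):
  e0=⟨1,0,0⟩ h-->⟨0,1,0⟩ k-->⟨1,1,1⟩
  e1=⟨0,1,0⟩ h-->⟨1,1,0⟩ k-->⟨1,0,1⟩
  e2=⟨0,0,1⟩ h-->⟨1,0,1⟩ k-->⟨0,1,0⟩
  result₂ = (1 1 0; 1 0 1; 1 1 0)
Equal? NO — does not commute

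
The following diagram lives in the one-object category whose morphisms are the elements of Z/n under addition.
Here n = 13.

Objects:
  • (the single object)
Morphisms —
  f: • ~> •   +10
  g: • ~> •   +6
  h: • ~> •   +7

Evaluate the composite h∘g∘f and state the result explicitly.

  0 +10≡10 +6≡3 +7≡10  (mod 13)
result: +10

Answer: +10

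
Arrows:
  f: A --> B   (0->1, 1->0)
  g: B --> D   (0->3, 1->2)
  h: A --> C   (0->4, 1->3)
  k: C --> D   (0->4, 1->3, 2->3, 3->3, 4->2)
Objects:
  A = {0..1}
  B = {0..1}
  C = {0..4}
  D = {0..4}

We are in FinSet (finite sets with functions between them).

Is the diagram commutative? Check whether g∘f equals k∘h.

Answer: COMMUTES

Work:
Along f;g (path 1):
  0 f-->1 g-->2
  1 f-->0 g-->3
  ⟦path⟧₁ = (0->2, 1->3)
Along h;k (path 2):
  0 h-->4 k-->2
  1 h-->3 k-->3
  ⟦path⟧₂ = (0->2, 1->3)
Equal? equal; square commutes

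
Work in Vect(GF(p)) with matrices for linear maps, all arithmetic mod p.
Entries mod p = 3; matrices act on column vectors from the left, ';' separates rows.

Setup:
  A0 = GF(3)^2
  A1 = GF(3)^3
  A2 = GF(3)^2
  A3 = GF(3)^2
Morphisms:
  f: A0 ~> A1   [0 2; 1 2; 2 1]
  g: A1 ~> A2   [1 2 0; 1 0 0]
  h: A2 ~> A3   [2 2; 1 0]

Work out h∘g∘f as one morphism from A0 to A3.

Answer: [1 1; 2 0]

Work:
  e0=⟨1,0⟩ f~>⟨0,1,2⟩ g~>⟨2,0⟩ h~>⟨1,2⟩
  e1=⟨0,1⟩ f~>⟨2,2,1⟩ g~>⟨0,2⟩ h~>⟨1,0⟩
result: [1 1; 2 0]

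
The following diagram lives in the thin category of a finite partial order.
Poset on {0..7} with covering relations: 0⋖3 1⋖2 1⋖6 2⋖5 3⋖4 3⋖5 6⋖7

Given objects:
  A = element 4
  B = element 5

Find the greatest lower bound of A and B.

Answer: A∧B = 3

Trace:
Common predecessors of 4,5: {0,3}
  0 ⊑ 3
  3 ⊑ 3
glb = 3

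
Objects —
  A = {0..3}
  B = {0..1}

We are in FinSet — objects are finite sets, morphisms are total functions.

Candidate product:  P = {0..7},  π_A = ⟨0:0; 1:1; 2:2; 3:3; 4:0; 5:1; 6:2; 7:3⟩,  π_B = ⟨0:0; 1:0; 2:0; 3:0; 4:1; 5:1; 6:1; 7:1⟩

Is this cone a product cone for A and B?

Answer: VALID PRODUCT

Work:
|A|·|B| = 4·2 = 8;  |P| = 8
Check the pairing map k ↦ (π_A(k), π_B(k)):
  0 : (0,0)
  1 : (1,0)
  2 : (2,0)
  3 : (3,0)
  4 : (0,1)
  5 : (1,1)
  6 : (2,1)
  7 : (3,1)
distinct pairs in image: 8 / 8 needed
  → bijection onto A×B; projections well-typed.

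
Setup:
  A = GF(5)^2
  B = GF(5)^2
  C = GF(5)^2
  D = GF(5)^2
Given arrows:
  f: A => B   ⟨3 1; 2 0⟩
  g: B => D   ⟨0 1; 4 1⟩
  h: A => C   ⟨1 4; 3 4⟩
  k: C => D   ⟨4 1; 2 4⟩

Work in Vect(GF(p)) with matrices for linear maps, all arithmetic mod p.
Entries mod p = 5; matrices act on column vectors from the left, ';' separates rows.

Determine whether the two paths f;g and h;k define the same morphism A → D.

Answer: COMMUTES

Derivation:
Path 1 = f;g:
  e0=(1,0) f=>(3,2) g=>(2,4)
  e1=(0,1) f=>(1,0) g=>(0,4)
  ⟦path⟧₁ = ⟨2 0; 4 4⟩
Path 2 = h;k:
  e0=(1,0) h=>(1,3) k=>(2,4)
  e1=(0,1) h=>(4,4) k=>(0,4)
  ⟦path⟧₂ = ⟨2 0; 4 4⟩
Equal? equal; square commutes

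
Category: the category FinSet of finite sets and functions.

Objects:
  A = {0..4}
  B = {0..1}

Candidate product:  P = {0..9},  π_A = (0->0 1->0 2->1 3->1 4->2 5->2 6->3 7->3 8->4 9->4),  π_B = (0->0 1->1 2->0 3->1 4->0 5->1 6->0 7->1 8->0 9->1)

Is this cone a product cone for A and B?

Answer: VALID PRODUCT

Work:
|A|·|B| = 5·2 = 10;  |P| = 10
Check the pairing map k ↦ (π_A(k), π_B(k)):
  0 -> (0,0)
  1 -> (0,1)
  2 -> (1,0)
  3 -> (1,1)
  4 -> (2,0)
  5 -> (2,1)
  6 -> (3,0)
  7 -> (3,1)
  8 -> (4,0)
  9 -> (4,1)
distinct pairs in image: 10 / 10 needed
  → bijection onto A×B; projections well-typed.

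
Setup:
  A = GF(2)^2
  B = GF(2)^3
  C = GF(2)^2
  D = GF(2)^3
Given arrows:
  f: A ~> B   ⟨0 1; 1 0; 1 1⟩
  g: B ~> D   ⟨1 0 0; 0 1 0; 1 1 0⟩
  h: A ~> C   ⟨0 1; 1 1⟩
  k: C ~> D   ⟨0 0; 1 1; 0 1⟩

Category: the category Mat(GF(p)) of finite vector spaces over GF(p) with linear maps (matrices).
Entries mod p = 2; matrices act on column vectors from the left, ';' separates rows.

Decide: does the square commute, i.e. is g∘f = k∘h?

Answer: DOES NOT COMMUTE

Trace:
Along f;g (path 1):
  e0=⟨1,0⟩ f~>⟨0,1,1⟩ g~>⟨0,1,1⟩
  e1=⟨0,1⟩ f~>⟨1,0,1⟩ g~>⟨1,0,1⟩
  composite₁ = ⟨0 1; 1 0; 1 1⟩
Along h;k (path 2):
  e0=⟨1,0⟩ h~>⟨0,1⟩ k~>⟨0,1,1⟩
  e1=⟨0,1⟩ h~>⟨1,1⟩ k~>⟨0,0,1⟩
  composite₂ = ⟨0 0; 1 0; 1 1⟩
Equal? NO — does not commute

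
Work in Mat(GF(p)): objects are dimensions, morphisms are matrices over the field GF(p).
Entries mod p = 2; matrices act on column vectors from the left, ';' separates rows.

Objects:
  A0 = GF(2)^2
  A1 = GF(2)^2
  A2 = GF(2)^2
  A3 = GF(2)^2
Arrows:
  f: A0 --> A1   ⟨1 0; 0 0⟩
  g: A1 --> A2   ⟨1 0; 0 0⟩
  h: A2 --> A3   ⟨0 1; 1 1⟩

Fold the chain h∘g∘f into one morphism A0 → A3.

  e0=⟨1,0⟩ f-->⟨1,0⟩ g-->⟨1,0⟩ h-->⟨0,1⟩
  e1=⟨0,1⟩ f-->⟨0,0⟩ g-->⟨0,0⟩ h-->⟨0,0⟩
result: ⟨0 0; 1 0⟩

Answer: ⟨0 0; 1 0⟩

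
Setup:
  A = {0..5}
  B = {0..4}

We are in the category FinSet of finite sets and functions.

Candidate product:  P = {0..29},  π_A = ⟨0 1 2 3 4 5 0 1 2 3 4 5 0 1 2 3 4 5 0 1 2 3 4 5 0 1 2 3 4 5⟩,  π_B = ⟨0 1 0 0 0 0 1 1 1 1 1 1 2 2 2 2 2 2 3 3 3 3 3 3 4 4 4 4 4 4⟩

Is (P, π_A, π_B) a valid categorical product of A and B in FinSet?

Answer: NOT A VALID PRODUCT — duplicate pair at indices 7,1

Trace:
|A|·|B| = 6·5 = 30;  |P| = 30
Check the pairing map k ↦ (π_A(k), π_B(k)):
  0 ↦ (0,0)
  1 ↦ (1,1)
  2 ↦ (2,0)
  3 ↦ (3,0)
  4 ↦ (4,0)
  5 ↦ (5,0)
  6 ↦ (0,1)
  7 ↦ (1,1)  ✗ repeats pair of k=1
  8 ↦ (2,1)
  9 ↦ (3,1)
  10 ↦ (4,1)
  11 ↦ (5,1)
  12 ↦ (0,2)
  13 ↦ (1,2)
  14 ↦ (2,2)
  15 ↦ (3,2)
  16 ↦ (4,2)
  17 ↦ (5,2)
  18 ↦ (0,3)
  19 ↦ (1,3)
  20 ↦ (2,3)
  21 ↦ (3,3)
  22 ↦ (4,3)
  23 ↦ (5,3)
  24 ↦ (0,4)
  25 ↦ (1,4)
  26 ↦ (2,4)
  27 ↦ (3,4)
  28 ↦ (4,4)
  29 ↦ (5,4)
distinct pairs in image: 29 / 30 needed
  → (1,1) hit at k=1 and k=7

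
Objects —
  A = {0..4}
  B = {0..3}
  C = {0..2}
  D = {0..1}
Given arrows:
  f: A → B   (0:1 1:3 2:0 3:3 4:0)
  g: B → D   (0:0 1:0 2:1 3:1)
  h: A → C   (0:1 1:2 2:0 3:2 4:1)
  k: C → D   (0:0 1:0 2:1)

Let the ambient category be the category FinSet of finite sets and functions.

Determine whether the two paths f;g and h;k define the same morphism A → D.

1) trace f;g:
  0 f→1 g→0
  1 f→3 g→1
  2 f→0 g→0
  3 f→3 g→1
  4 f→0 g→0
  composite₁ = (0:0 1:1 2:0 3:1 4:0)
2) trace h;k:
  0 h→1 k→0
  1 h→2 k→1
  2 h→0 k→0
  3 h→2 k→1
  4 h→1 k→0
  composite₂ = (0:0 1:1 2:0 3:1 4:0)
Equal? equal; square commutes

Answer: COMMUTES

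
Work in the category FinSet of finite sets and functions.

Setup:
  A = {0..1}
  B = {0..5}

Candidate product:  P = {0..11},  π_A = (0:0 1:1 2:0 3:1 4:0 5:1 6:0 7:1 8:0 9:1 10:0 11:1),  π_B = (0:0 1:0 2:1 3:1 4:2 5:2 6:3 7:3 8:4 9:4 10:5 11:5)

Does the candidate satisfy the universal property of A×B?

|A|·|B| = 2·6 = 12;  |P| = 12
Check the pairing map k ↦ (π_A(k), π_B(k)):
  0 : (0,0)
  1 : (1,0)
  2 : (0,1)
  3 : (1,1)
  4 : (0,2)
  5 : (1,2)
  6 : (0,3)
  7 : (1,3)
  8 : (0,4)
  9 : (1,4)
  10 : (0,5)
  11 : (1,5)
distinct pairs in image: 12 / 12 needed
  → bijection onto A×B; projections well-typed.

Answer: VALID PRODUCT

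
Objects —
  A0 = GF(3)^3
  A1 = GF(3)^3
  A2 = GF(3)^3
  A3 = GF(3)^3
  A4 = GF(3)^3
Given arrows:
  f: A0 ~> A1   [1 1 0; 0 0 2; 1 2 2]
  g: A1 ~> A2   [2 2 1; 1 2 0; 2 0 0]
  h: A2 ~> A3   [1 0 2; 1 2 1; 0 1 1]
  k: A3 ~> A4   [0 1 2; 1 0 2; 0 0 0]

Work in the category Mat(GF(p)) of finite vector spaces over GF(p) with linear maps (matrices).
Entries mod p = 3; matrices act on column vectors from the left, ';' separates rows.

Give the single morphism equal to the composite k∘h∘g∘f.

  e0=⟨1,0,0⟩ f~>⟨1,0,1⟩ g~>⟨0,1,2⟩ h~>⟨1,1,0⟩ k~>⟨1,1,0⟩
  e1=⟨0,1,0⟩ f~>⟨1,0,2⟩ g~>⟨1,1,2⟩ h~>⟨2,2,0⟩ k~>⟨2,2,0⟩
  e2=⟨0,0,1⟩ f~>⟨0,2,2⟩ g~>⟨0,1,0⟩ h~>⟨0,2,1⟩ k~>⟨1,2,0⟩
⟦path⟧: [1 2 1; 1 2 2; 0 0 0]

Answer: [1 2 1; 1 2 2; 0 0 0]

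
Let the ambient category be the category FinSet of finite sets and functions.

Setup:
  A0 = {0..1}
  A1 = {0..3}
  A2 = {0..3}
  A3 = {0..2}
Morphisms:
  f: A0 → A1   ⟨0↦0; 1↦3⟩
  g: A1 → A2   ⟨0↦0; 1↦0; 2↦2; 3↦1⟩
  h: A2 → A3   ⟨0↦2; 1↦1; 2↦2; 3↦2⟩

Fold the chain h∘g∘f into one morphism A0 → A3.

  0 f→0 g→0 h→2
  1 f→3 g→1 h→1
⟦path⟧: ⟨0↦2; 1↦1⟩

Answer: ⟨0↦2; 1↦1⟩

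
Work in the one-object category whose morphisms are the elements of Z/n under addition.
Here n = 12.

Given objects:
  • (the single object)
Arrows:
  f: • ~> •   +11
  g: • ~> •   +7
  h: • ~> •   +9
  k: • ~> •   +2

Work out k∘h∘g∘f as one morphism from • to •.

  0 +11≡11 +7≡6 +9≡3 +2≡5  (mod 12)
result: +5

Answer: +5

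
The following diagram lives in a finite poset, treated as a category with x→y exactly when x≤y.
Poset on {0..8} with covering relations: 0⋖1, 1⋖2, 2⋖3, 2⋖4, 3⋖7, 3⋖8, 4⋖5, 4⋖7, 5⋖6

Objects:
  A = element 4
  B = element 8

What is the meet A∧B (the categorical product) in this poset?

Answer: A∧B = 2

Trace:
Lower bounds of A=4 and B=8: {0,1,2}
  0 <= 2
  1 <= 2
  2 <= 2
glb = 2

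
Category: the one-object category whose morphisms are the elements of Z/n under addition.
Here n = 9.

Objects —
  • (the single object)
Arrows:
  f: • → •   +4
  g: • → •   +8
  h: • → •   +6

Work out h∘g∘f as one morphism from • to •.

Answer: +0

Trace:
  0 +4≡4 +8≡3 +6≡0  (mod 9)
result: +0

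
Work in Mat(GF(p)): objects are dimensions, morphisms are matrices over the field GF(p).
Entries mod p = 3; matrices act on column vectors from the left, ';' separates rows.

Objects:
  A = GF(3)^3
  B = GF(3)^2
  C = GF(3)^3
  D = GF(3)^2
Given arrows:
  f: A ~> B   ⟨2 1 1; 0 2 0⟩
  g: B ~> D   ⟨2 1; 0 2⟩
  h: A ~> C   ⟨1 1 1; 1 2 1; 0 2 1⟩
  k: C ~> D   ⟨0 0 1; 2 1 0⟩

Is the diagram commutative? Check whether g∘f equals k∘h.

Along f;g (path 1):
  e0=[1,0,0] f~>[2,0] g~>[1,0]
  e1=[0,1,0] f~>[1,2] g~>[1,1]
  e2=[0,0,1] f~>[1,0] g~>[2,0]
  composite₁ = ⟨1 1 2; 0 1 0⟩
Along h;k (path 2):
  e0=[1,0,0] h~>[1,1,0] k~>[0,0]
  e1=[0,1,0] h~>[1,2,2] k~>[2,1]
  e2=[0,0,1] h~>[1,1,1] k~>[1,0]
  composite₂ = ⟨0 2 1; 0 1 0⟩
Equal? distinct morphisms ✗

Answer: DOES NOT COMMUTE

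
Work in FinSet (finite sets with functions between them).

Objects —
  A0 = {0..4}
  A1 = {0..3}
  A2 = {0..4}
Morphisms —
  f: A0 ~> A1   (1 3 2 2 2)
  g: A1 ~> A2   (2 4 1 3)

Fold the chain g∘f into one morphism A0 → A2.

  0 f~>1 g~>4
  1 f~>3 g~>3
  2 f~>2 g~>1
  3 f~>2 g~>1
  4 f~>2 g~>1
⟦path⟧: (4 3 1 1 1)

Answer: (4 3 1 1 1)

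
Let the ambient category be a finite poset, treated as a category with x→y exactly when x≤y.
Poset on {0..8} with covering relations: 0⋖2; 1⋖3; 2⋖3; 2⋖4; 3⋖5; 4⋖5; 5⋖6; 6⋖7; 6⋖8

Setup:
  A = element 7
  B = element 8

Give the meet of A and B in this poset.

Lower bounds of A=7 and B=8: {0,1,2,3,4,5,6}
  0 ⊑ 6
  1 ⊑ 6
  2 ⊑ 6
  3 ⊑ 6
  4 ⊑ 6
  5 ⊑ 6
  6 ⊑ 6
glb = 6

Answer: A∧B = 6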